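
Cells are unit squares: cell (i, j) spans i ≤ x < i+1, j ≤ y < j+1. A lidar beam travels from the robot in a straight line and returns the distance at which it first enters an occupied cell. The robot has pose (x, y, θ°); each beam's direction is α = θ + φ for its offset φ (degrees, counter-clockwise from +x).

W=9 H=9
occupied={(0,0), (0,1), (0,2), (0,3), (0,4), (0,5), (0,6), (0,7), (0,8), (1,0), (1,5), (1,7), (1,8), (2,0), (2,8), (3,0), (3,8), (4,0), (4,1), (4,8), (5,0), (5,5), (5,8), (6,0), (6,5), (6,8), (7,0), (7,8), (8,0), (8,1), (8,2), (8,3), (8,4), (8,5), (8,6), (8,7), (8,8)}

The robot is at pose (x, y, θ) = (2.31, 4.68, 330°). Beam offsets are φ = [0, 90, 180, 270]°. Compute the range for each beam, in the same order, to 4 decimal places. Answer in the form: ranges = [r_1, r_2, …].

ranges = [6.5702, 3.8336, 0.6400, 2.6200]

beam 1: φ=0°, α=330°
  direction (0.8660, -0.5000); cell (2,4); t to first gridline: x 0.7967, y 1.3600 (then +1.1547 / +2.0000)
    (3,4) via x @ 0.7967
    (3,3) via y @ 1.3600
    (4,3) via x @ 1.9514
    (5,3) via x @ 3.1061
    (5,2) via y @ 3.3600
    (6,2) via x @ 4.2608
    (6,1) via y @ 5.3600
    (7,1) via x @ 5.4155
    (8,1) via x @ 6.5702  # hit
  → r_1 = 6.5702
beam 2: φ=90°, α=60°
  direction (0.5000, 0.8660); cell (2,4); t to first gridline: x 1.3800, y 0.3695 (then +2.0000 / +1.1547)
    (2,5) via y @ 0.3695
    (3,5) via x @ 1.3800
    (3,6) via y @ 1.5242
    (3,7) via y @ 2.6789
    (4,7) via x @ 3.3800
    (4,8) via y @ 3.8336  # hit
  → r_2 = 3.8336
beam 3: φ=180°, α=150°
  direction (-0.8660, 0.5000); cell (2,4); t to first gridline: x 0.3580, y 0.6400 (then +1.1547 / +2.0000)
    (1,4) via x @ 0.3580
    (1,5) via y @ 0.6400  # hit
  → r_3 = 0.6400
beam 4: φ=270°, α=240°
  direction (-0.5000, -0.8660); cell (2,4); t to first gridline: x 0.6200, y 0.7852 (then +2.0000 / +1.1547)
    (1,4) via x @ 0.6200
    (1,3) via y @ 0.7852
    (1,2) via y @ 1.9399
    (0,2) via x @ 2.6200  # hit
  → r_4 = 2.6200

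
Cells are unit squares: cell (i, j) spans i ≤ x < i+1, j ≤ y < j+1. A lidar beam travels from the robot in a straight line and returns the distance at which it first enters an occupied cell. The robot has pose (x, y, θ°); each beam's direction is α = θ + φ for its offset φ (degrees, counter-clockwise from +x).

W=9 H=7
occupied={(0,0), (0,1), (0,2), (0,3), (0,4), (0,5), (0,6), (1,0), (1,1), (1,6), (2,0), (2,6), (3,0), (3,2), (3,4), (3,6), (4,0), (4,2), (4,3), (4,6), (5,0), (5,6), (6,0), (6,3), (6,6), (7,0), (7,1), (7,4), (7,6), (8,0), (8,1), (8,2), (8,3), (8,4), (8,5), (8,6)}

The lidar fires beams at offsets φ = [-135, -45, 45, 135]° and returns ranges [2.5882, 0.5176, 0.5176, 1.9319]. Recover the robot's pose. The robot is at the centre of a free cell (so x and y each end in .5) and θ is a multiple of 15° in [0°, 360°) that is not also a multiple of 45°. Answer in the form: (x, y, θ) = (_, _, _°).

(x, y, θ) = (2.5, 1.5, 210°)

Enumerate (i+0.5, j+0.5, θ) over the 27 free cells and 16 admissible headings. For each, cast all 4 beams and compare to the given ranges.
  (4.5, 5.5, 30°): beam 1 = 1.5529 ≠ 2.5882 ✗
  (5.5, 1.5, 255°): beam 1 = 1.0000 ≠ 2.5882 ✗
  (6.5, 5.5, 255°): beam 1 = 0.5774 ≠ 2.5882 ✗
  …
  (2.5, 1.5, 210°): r_1=2.5882, r_2=0.5176, r_3=0.5176, r_4=1.9319 — all match ✓
Only this pose fits every beam.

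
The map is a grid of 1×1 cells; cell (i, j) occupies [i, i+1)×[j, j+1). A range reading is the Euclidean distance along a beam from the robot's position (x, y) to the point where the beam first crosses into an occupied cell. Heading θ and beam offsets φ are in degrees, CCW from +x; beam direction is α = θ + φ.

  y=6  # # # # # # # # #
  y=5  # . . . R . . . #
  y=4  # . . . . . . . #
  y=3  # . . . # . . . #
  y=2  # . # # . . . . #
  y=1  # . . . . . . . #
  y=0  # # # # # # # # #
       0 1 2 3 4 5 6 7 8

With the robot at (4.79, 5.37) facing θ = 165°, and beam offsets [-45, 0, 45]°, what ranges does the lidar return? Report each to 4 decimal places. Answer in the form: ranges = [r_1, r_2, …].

ranges = [0.7275, 2.4341, 4.3763]

beam 1: φ=-45°, α=120°
  dir = (cos 120°, sin 120°) = (-0.5000, 0.8660); from cell (4,5)
  next x-line at t=1.5800, next y-line at t=0.7275; Δt_x=2.0000, Δt_y=1.1547
    y: enter (4,6) at t=0.7275 ← occupied
  → r_1 = 0.7275
beam 2: φ=0°, α=165°
  dir = (cos 165°, sin 165°) = (-0.9659, 0.2588); from cell (4,5)
  next x-line at t=0.8179, next y-line at t=2.4341; Δt_x=1.0353, Δt_y=3.8637
    x: enter (3,5) at t=0.8179
    x: enter (2,5) at t=1.8531
    y: enter (2,6) at t=2.4341 ← occupied
  → r_2 = 2.4341
beam 3: φ=45°, α=210°
  dir = (cos 210°, sin 210°) = (-0.8660, -0.5000); from cell (4,5)
  next x-line at t=0.9122, next y-line at t=0.7400; Δt_x=1.1547, Δt_y=2.0000
    y: enter (4,4) at t=0.7400
    x: enter (3,4) at t=0.9122
    x: enter (2,4) at t=2.0669
    y: enter (2,3) at t=2.7400
    x: enter (1,3) at t=3.2216
    x: enter (0,3) at t=4.3763 ← occupied
  → r_3 = 4.3763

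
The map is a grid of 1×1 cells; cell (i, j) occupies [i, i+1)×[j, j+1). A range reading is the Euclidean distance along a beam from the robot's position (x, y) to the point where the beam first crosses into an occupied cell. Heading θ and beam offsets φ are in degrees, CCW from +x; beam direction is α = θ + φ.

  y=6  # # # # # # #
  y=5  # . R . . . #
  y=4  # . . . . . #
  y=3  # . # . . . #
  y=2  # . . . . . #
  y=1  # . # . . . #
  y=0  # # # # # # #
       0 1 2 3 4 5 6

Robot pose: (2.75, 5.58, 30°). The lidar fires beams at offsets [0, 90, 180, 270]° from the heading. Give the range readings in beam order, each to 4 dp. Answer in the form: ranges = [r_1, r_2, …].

beam 1: φ=0°, α=30°
  cosα=0.8660 sinα=0.5000 | (2,5) | tMaxX 0.2887 tMaxY 0.8400 | tΔX 1.1547 tΔY 2.0000
    t=0.2887 [x] (3,5)
    t=0.8400 [y] (3,6) — stop
  → r_1 = 0.8400
beam 2: φ=90°, α=120°
  cosα=-0.5000 sinα=0.8660 | (2,5) | tMaxX 1.5000 tMaxY 0.4850 | tΔX 2.0000 tΔY 1.1547
    t=0.4850 [y] (2,6) — stop
  → r_2 = 0.4850
beam 3: φ=180°, α=210°
  cosα=-0.8660 sinα=-0.5000 | (2,5) | tMaxX 0.8660 tMaxY 1.1600 | tΔX 1.1547 tΔY 2.0000
    t=0.8660 [x] (1,5)
    t=1.1600 [y] (1,4)
    t=2.0207 [x] (0,4) — stop
  → r_3 = 2.0207
beam 4: φ=270°, α=300°
  cosα=0.5000 sinα=-0.8660 | (2,5) | tMaxX 0.5000 tMaxY 0.6697 | tΔX 2.0000 tΔY 1.1547
    t=0.5000 [x] (3,5)
    t=0.6697 [y] (3,4)
    t=1.8244 [y] (3,3)
    t=2.5000 [x] (4,3)
    t=2.9791 [y] (4,2)
    t=4.1338 [y] (4,1)
    t=4.5000 [x] (5,1)
    t=5.2885 [y] (5,0) — stop
  → r_4 = 5.2885

ranges = [0.8400, 0.4850, 2.0207, 5.2885]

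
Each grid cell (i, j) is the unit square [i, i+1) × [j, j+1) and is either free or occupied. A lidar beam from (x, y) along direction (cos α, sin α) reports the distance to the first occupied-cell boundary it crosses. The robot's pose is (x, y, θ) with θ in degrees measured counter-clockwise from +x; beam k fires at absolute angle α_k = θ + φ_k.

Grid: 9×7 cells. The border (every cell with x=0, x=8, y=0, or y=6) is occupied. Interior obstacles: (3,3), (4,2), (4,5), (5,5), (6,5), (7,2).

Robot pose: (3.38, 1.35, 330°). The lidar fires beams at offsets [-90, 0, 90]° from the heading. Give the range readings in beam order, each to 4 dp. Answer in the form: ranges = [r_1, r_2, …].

ranges = [0.4041, 0.7000, 1.2400]

beam 1: φ=-90°, α=240°
  cosα=-0.5000 sinα=-0.8660 | (3,1) | tMaxX 0.7600 tMaxY 0.4041 | tΔX 2.0000 tΔY 1.1547
    t=0.4041 [y] (3,0) — stop
  → r_1 = 0.4041
beam 2: φ=0°, α=330°
  cosα=0.8660 sinα=-0.5000 | (3,1) | tMaxX 0.7159 tMaxY 0.7000 | tΔX 1.1547 tΔY 2.0000
    t=0.7000 [y] (3,0) — stop
  → r_2 = 0.7000
beam 3: φ=90°, α=60°
  cosα=0.5000 sinα=0.8660 | (3,1) | tMaxX 1.2400 tMaxY 0.7506 | tΔX 2.0000 tΔY 1.1547
    t=0.7506 [y] (3,2)
    t=1.2400 [x] (4,2) — stop
  → r_3 = 1.2400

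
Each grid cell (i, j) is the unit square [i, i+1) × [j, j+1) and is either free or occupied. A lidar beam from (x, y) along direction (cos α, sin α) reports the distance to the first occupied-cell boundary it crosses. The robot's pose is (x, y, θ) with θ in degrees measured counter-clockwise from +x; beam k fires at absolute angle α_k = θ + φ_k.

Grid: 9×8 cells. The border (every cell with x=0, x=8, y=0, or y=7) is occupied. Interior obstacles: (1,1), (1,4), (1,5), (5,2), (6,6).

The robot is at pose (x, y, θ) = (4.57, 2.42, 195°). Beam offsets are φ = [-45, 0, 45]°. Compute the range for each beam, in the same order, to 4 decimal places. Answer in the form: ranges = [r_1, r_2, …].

beam 1: φ=-45°, α=150°
  direction (-0.8660, 0.5000); cell (4,2); t to first gridline: x 0.6582, y 1.1600 (then +1.1547 / +2.0000)
    (3,2) via x @ 0.6582
    (3,3) via y @ 1.1600
    (2,3) via x @ 1.8129
    (1,3) via x @ 2.9676
    (1,4) via y @ 3.1600  # hit
  → r_1 = 3.1600
beam 2: φ=0°, α=195°
  direction (-0.9659, -0.2588); cell (4,2); t to first gridline: x 0.5901, y 1.6228 (then +1.0353 / +3.8637)
    (3,2) via x @ 0.5901
    (3,1) via y @ 1.6228
    (2,1) via x @ 1.6254
    (1,1) via x @ 2.6607  # hit
  → r_2 = 2.6607
beam 3: φ=45°, α=240°
  direction (-0.5000, -0.8660); cell (4,2); t to first gridline: x 1.1400, y 0.4850 (then +2.0000 / +1.1547)
    (4,1) via y @ 0.4850
    (3,1) via x @ 1.1400
    (3,0) via y @ 1.6397  # hit
  → r_3 = 1.6397

ranges = [3.1600, 2.6607, 1.6397]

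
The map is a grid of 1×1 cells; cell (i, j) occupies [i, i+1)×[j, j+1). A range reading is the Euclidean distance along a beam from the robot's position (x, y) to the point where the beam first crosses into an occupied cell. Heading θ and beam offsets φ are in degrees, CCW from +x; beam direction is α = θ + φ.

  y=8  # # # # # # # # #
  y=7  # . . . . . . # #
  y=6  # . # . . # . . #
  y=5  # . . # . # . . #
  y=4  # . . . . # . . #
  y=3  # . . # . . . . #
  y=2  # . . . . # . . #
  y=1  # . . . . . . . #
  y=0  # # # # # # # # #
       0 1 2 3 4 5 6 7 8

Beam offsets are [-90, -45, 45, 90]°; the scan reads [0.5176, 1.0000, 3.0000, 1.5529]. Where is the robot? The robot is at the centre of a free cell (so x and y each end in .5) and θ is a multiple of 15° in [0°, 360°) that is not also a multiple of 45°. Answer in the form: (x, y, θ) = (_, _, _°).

(x, y, θ) = (3.5, 1.5, 15°)

Candidates: 41 free-cell centres × 16 headings = 656 poses. Raycast each; keep the one whose scan matches to 4 dp.
  (7.5, 1.5, 120°): beam 1 = 0.5774 ≠ 0.5176 ✗
  (7.5, 6.5, 285°): beam 1 = 1.5529 ≠ 0.5176 ✗
  (7.5, 6.5, 165°): beam 2 = 0.5774 ≠ 1.0000 ✗
  (3.5, 4.5, 210°): beam 1 = 0.5774 ≠ 0.5176 ✗
  (5.5, 3.5, 150°): beam 1 = 0.5774 ≠ 0.5176 ✗
  …
  (3.5, 1.5, 15°): r_1=0.5176, r_2=1.0000, r_3=3.0000, r_4=1.5529 — all match ✓
Only this pose fits every beam.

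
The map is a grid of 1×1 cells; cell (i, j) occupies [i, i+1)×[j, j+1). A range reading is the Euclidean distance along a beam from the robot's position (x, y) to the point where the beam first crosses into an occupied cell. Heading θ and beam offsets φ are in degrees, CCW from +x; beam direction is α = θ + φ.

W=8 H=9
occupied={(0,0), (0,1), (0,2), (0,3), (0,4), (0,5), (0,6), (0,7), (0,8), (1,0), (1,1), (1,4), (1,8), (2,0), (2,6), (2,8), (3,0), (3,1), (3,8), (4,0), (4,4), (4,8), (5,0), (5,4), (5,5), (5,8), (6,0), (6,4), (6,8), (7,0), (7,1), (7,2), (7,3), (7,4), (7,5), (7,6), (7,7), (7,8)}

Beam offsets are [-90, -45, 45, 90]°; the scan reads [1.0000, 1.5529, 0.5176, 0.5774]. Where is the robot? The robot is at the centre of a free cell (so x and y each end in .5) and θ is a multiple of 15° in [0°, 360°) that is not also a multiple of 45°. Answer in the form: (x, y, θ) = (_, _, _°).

Candidates: 34 free-cell centres × 16 headings = 544 poses. Raycast each; keep the one whose scan matches to 4 dp.
  (1.5, 3.5, 345°): beam 1 = 1.5529 ≠ 1.0000 ✗
  (2.5, 3.5, 240°): beam 3 = 1.9319 ≠ 0.5176 ✗
  (6.5, 3.5, 15°): beam 1 = 1.9319 ≠ 1.0000 ✗
  (6.5, 7.5, 165°): beam 1 = 0.5176 ≠ 1.0000 ✗
  …
  (6.5, 6.5, 300°): r_1=1.0000, r_2=1.5529, r_3=0.5176, r_4=0.5774 — all match ✓
No second candidate reproduces the full scan.

(x, y, θ) = (6.5, 6.5, 300°)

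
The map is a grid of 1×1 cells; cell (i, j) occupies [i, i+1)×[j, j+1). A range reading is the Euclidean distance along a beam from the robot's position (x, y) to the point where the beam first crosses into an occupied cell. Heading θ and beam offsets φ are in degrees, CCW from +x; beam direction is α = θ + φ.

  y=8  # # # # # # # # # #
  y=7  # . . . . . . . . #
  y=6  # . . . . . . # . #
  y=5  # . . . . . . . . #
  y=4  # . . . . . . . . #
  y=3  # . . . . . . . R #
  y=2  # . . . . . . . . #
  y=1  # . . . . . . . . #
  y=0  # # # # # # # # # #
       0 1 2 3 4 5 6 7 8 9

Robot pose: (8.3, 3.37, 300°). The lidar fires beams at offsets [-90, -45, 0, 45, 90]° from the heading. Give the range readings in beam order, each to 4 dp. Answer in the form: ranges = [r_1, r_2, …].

beam 1: φ=-90°, α=210°
  d=(-0.8660,-0.5000)  start (8,3)  tX=0.3464 tY=0.7400  stride 1/|dx|=1.1547 1/|dy|=2.0000
    cross x-line → (7,3), t=0.3464
    cross y-line → (7,2), t=0.7400
    cross x-line → (6,2), t=1.5011
    cross x-line → (5,2), t=2.6558
    cross y-line → (5,1), t=2.7400
    cross x-line → (4,1), t=3.8105
    cross y-line → (4,0), t=4.7400 (wall)
  → r_1 = 4.7400
beam 2: φ=-45°, α=255°
  d=(-0.2588,-0.9659)  start (8,3)  tX=1.1591 tY=0.3831  stride 1/|dx|=3.8637 1/|dy|=1.0353
    cross y-line → (8,2), t=0.3831
    cross x-line → (7,2), t=1.1591
    cross y-line → (7,1), t=1.4183
    cross y-line → (7,0), t=2.4536 (wall)
  → r_2 = 2.4536
beam 3: φ=0°, α=300°
  d=(0.5000,-0.8660)  start (8,3)  tX=1.4000 tY=0.4272  stride 1/|dx|=2.0000 1/|dy|=1.1547
    cross y-line → (8,2), t=0.4272
    cross x-line → (9,2), t=1.4000 (wall)
  → r_3 = 1.4000
beam 4: φ=45°, α=345°
  d=(0.9659,-0.2588)  start (8,3)  tX=0.7247 tY=1.4296  stride 1/|dx|=1.0353 1/|dy|=3.8637
    cross x-line → (9,3), t=0.7247 (wall)
  → r_4 = 0.7247
beam 5: φ=90°, α=30°
  d=(0.8660,0.5000)  start (8,3)  tX=0.8083 tY=1.2600  stride 1/|dx|=1.1547 1/|dy|=2.0000
    cross x-line → (9,3), t=0.8083 (wall)
  → r_5 = 0.8083

ranges = [4.7400, 2.4536, 1.4000, 0.7247, 0.8083]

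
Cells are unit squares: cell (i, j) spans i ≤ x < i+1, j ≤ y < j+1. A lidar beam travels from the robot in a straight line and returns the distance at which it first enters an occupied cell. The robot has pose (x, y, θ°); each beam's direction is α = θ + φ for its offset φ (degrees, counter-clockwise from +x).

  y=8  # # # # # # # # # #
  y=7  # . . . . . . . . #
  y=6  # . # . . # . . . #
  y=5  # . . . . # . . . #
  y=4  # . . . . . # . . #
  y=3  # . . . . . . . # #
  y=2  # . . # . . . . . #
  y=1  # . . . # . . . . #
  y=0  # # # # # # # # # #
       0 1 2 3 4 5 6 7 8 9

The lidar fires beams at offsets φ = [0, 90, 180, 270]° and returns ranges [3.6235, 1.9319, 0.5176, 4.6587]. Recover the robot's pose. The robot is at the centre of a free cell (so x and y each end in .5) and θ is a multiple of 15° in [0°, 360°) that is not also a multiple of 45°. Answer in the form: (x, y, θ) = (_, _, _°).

Candidates: 49 free-cell centres × 16 headings = 784 poses. Raycast each; keep the one whose scan matches to 4 dp.
  (1.5, 5.5, 300°): beam 1 = 3.0000 ≠ 3.6235 ✗
  (8.5, 2.5, 330°): beam 1 = 0.5774 ≠ 3.6235 ✗
  (4.5, 2.5, 255°): beam 1 = 0.5176 ≠ 3.6235 ✗
  …
  (1.5, 5.5, 15°): r_1=3.6235, r_2=1.9319, r_3=0.5176, r_4=4.6587 — all match ✓
Only this pose fits every beam.

(x, y, θ) = (1.5, 5.5, 15°)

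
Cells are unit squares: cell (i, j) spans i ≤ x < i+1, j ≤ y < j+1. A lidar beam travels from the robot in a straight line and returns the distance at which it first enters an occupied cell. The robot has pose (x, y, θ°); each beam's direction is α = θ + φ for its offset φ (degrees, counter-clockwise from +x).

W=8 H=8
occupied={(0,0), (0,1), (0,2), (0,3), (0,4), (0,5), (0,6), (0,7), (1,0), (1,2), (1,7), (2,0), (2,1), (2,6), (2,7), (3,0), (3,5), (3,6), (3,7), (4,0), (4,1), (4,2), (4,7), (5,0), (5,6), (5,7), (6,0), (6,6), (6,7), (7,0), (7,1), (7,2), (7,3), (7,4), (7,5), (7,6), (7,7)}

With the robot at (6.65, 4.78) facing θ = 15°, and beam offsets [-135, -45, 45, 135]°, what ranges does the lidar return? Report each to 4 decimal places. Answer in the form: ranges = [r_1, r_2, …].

ranges = [3.3000, 0.4041, 0.7000, 3.0600]

beam 1: φ=-135°, α=240°
  cosα=-0.5000 sinα=-0.8660 | (6,4) | tMaxX 1.3000 tMaxY 0.9007 | tΔX 2.0000 tΔY 1.1547
    t=0.9007 [y] (6,3)
    t=1.3000 [x] (5,3)
    t=2.0554 [y] (5,2)
    t=3.2101 [y] (5,1)
    t=3.3000 [x] (4,1) — stop
  → r_1 = 3.3000
beam 2: φ=-45°, α=330°
  cosα=0.8660 sinα=-0.5000 | (6,4) | tMaxX 0.4041 tMaxY 1.5600 | tΔX 1.1547 tΔY 2.0000
    t=0.4041 [x] (7,4) — stop
  → r_2 = 0.4041
beam 3: φ=45°, α=60°
  cosα=0.5000 sinα=0.8660 | (6,4) | tMaxX 0.7000 tMaxY 0.2540 | tΔX 2.0000 tΔY 1.1547
    t=0.2540 [y] (6,5)
    t=0.7000 [x] (7,5) — stop
  → r_3 = 0.7000
beam 4: φ=135°, α=150°
  cosα=-0.8660 sinα=0.5000 | (6,4) | tMaxX 0.7506 tMaxY 0.4400 | tΔX 1.1547 tΔY 2.0000
    t=0.4400 [y] (6,5)
    t=0.7506 [x] (5,5)
    t=1.9053 [x] (4,5)
    t=2.4400 [y] (4,6)
    t=3.0600 [x] (3,6) — stop
  → r_4 = 3.0600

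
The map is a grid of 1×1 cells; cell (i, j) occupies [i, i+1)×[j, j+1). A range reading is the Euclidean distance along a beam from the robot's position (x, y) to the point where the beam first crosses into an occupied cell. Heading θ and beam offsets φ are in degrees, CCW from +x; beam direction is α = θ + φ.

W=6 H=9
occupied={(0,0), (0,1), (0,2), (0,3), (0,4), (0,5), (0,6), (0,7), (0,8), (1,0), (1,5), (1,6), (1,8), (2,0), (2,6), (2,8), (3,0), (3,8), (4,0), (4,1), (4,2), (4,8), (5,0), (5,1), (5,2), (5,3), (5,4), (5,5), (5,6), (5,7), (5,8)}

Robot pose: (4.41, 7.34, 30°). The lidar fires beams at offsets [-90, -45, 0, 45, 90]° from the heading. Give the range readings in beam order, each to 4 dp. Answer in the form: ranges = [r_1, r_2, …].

ranges = [1.1800, 0.6108, 0.6813, 0.6833, 0.7621]

beam 1: φ=-90°, α=300°
  direction (0.5000, -0.8660); cell (4,7); t to first gridline: x 1.1800, y 0.3926 (then +2.0000 / +1.1547)
    (4,6) via y @ 0.3926
    (5,6) via x @ 1.1800  # hit
  → r_1 = 1.1800
beam 2: φ=-45°, α=345°
  direction (0.9659, -0.2588); cell (4,7); t to first gridline: x 0.6108, y 1.3137 (then +1.0353 / +3.8637)
    (5,7) via x @ 0.6108  # hit
  → r_2 = 0.6108
beam 3: φ=0°, α=30°
  direction (0.8660, 0.5000); cell (4,7); t to first gridline: x 0.6813, y 1.3200 (then +1.1547 / +2.0000)
    (5,7) via x @ 0.6813  # hit
  → r_3 = 0.6813
beam 4: φ=45°, α=75°
  direction (0.2588, 0.9659); cell (4,7); t to first gridline: x 2.2796, y 0.6833 (then +3.8637 / +1.0353)
    (4,8) via y @ 0.6833  # hit
  → r_4 = 0.6833
beam 5: φ=90°, α=120°
  direction (-0.5000, 0.8660); cell (4,7); t to first gridline: x 0.8200, y 0.7621 (then +2.0000 / +1.1547)
    (4,8) via y @ 0.7621  # hit
  → r_5 = 0.7621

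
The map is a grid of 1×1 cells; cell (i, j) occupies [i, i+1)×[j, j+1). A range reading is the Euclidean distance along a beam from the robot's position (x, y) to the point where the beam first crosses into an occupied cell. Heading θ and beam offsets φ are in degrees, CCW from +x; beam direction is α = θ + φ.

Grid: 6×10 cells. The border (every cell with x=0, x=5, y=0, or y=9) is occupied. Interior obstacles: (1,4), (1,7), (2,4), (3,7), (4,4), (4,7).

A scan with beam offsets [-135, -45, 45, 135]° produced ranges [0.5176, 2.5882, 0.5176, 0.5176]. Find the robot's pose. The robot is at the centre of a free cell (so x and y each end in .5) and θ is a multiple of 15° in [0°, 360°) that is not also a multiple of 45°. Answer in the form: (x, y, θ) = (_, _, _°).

The pose lattice has 26·16 = 416 candidates. Test each by forward raycasting.
  (1.5, 1.5, 150°): beam 1 = 3.6235 ≠ 0.5176 ✗
  (4.5, 6.5, 165°): beam 1 = 0.5774 ≠ 0.5176 ✗
  (2.5, 3.5, 150°): beam 1 = 1.9319 ≠ 0.5176 ✗
  (1.5, 6.5, 285°): beam 1 = 0.5774 ≠ 0.5176 ✗
  (2.5, 8.5, 120°): beam 1 = 1.9319 ≠ 0.5176 ✗
  …
  (4.5, 8.5, 240°): r_1=0.5176, r_2=2.5882, r_3=0.5176, r_4=0.5176 — all match ✓
No second candidate reproduces the full scan.

(x, y, θ) = (4.5, 8.5, 240°)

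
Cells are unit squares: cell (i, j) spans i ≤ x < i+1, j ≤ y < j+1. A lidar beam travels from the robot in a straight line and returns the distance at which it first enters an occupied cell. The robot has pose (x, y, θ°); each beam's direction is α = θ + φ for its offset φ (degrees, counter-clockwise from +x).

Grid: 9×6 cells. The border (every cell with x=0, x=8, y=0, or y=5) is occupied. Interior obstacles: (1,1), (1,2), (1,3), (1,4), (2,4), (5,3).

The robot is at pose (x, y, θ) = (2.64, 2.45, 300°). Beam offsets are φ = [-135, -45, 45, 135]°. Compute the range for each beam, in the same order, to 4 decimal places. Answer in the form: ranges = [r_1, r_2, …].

beam 1: φ=-135°, α=165°
  cosα=-0.9659 sinα=0.2588 | (2,2) | tMaxX 0.6626 tMaxY 2.1250 | tΔX 1.0353 tΔY 3.8637
    t=0.6626 [x] (1,2) — stop
  → r_1 = 0.6626
beam 2: φ=-45°, α=255°
  cosα=-0.2588 sinα=-0.9659 | (2,2) | tMaxX 2.4728 tMaxY 0.4659 | tΔX 3.8637 tΔY 1.0353
    t=0.4659 [y] (2,1)
    t=1.5012 [y] (2,0) — stop
  → r_2 = 1.5012
beam 3: φ=45°, α=345°
  cosα=0.9659 sinα=-0.2588 | (2,2) | tMaxX 0.3727 tMaxY 1.7387 | tΔX 1.0353 tΔY 3.8637
    t=0.3727 [x] (3,2)
    t=1.4080 [x] (4,2)
    t=1.7387 [y] (4,1)
    t=2.4433 [x] (5,1)
    t=3.4785 [x] (6,1)
    t=4.5138 [x] (7,1)
    t=5.5491 [x] (8,1) — stop
  → r_3 = 5.5491
beam 4: φ=135°, α=75°
  cosα=0.2588 sinα=0.9659 | (2,2) | tMaxX 1.3909 tMaxY 0.5694 | tΔX 3.8637 tΔY 1.0353
    t=0.5694 [y] (2,3)
    t=1.3909 [x] (3,3)
    t=1.6047 [y] (3,4)
    t=2.6400 [y] (3,5) — stop
  → r_4 = 2.6400

ranges = [0.6626, 1.5012, 5.5491, 2.6400]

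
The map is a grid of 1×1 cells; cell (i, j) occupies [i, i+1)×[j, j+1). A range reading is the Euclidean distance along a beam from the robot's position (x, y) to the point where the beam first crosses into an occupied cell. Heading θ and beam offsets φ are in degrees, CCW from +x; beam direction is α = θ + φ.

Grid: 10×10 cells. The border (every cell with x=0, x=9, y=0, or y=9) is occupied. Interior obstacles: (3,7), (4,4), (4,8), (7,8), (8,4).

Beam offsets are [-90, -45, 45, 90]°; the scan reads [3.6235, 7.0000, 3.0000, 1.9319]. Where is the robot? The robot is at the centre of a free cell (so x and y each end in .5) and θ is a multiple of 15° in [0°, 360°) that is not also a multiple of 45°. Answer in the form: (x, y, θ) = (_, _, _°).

(x, y, θ) = (1.5, 4.5, 15°)

Enumerate (i+0.5, j+0.5, θ) over the 59 free cells and 16 admissible headings. For each, cast all 4 beams and compare to the given ranges.
  (5.5, 7.5, 150°): beam 1 = 1.7321 ≠ 3.6235 ✗
  (1.5, 5.5, 285°): beam 1 = 0.5176 ≠ 3.6235 ✗
  (1.5, 8.5, 105°): beam 1 = 1.9319 ≠ 3.6235 ✗
  (7.5, 3.5, 285°): beam 1 = 6.7293 ≠ 3.6235 ✗
  …
  (1.5, 4.5, 15°): r_1=3.6235, r_2=7.0000, r_3=3.0000, r_4=1.9319 — all match ✓
Unique over the lattice → pose = (1.5, 4.5, 15°).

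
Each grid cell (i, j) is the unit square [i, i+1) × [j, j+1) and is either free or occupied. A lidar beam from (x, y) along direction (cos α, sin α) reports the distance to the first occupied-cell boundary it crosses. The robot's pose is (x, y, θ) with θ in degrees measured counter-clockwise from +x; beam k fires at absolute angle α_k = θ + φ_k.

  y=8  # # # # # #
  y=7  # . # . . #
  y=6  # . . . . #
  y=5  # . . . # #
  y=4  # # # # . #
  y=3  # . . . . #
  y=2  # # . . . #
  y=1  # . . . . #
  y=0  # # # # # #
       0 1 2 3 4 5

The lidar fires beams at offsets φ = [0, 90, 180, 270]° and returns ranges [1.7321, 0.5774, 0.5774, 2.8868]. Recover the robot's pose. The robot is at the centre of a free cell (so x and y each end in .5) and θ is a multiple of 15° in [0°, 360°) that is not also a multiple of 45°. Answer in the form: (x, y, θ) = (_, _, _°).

(x, y, θ) = (3.5, 7.5, 330°)

Enumerate (i+0.5, j+0.5, θ) over the 22 free cells and 16 admissible headings. For each, cast all 4 beams and compare to the given ranges.
  (3.5, 3.5, 255°): beam 1 = 2.5882 ≠ 1.7321 ✗
  (1.5, 6.5, 30°): beam 1 = 1.0000 ≠ 1.7321 ✗
  (3.5, 5.5, 285°): beam 1 = 0.5176 ≠ 1.7321 ✗
  (2.5, 2.5, 150°): beam 1 = 0.5774 ≠ 1.7321 ✗
  …
  (3.5, 7.5, 330°): r_1=1.7321, r_2=0.5774, r_3=0.5774, r_4=2.8868 — all match ✓
Only this pose fits every beam.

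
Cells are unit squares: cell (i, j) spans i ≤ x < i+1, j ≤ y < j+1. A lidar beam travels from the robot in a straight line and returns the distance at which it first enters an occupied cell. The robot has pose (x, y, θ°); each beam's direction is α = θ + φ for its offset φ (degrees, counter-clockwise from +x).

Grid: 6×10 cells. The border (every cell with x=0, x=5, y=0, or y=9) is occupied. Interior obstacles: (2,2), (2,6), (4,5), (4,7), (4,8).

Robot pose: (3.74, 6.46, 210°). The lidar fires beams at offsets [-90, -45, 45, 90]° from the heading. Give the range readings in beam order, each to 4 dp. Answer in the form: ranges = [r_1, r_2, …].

ranges = [2.9329, 0.7661, 3.5821, 0.5312]

beam 1: φ=-90°, α=120°
  d=(-0.5000,0.8660)  start (3,6)  tX=1.4800 tY=0.6235  stride 1/|dx|=2.0000 1/|dy|=1.1547
    cross y-line → (3,7), t=0.6235
    cross x-line → (2,7), t=1.4800
    cross y-line → (2,8), t=1.7782
    cross y-line → (2,9), t=2.9329 (wall)
  → r_1 = 2.9329
beam 2: φ=-45°, α=165°
  d=(-0.9659,0.2588)  start (3,6)  tX=0.7661 tY=2.0864  stride 1/|dx|=1.0353 1/|dy|=3.8637
    cross x-line → (2,6), t=0.7661 (wall)
  → r_2 = 0.7661
beam 3: φ=45°, α=255°
  d=(-0.2588,-0.9659)  start (3,6)  tX=2.8591 tY=0.4762  stride 1/|dx|=3.8637 1/|dy|=1.0353
    cross y-line → (3,5), t=0.4762
    cross y-line → (3,4), t=1.5115
    cross y-line → (3,3), t=2.5468
    cross x-line → (2,3), t=2.8591
    cross y-line → (2,2), t=3.5821 (wall)
  → r_3 = 3.5821
beam 4: φ=90°, α=300°
  d=(0.5000,-0.8660)  start (3,6)  tX=0.5200 tY=0.5312  stride 1/|dx|=2.0000 1/|dy|=1.1547
    cross x-line → (4,6), t=0.5200
    cross y-line → (4,5), t=0.5312 (wall)
  → r_4 = 0.5312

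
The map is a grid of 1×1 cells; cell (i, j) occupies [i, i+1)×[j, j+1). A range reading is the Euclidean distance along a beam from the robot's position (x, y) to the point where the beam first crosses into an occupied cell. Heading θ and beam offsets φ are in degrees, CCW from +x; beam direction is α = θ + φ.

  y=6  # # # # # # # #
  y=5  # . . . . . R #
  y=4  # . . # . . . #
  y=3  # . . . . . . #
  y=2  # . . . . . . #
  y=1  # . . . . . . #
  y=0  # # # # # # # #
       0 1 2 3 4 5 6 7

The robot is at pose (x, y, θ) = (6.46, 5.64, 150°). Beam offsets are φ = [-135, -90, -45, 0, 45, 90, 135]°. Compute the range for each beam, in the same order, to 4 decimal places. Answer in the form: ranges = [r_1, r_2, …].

ranges = [0.5590, 0.4157, 0.3727, 0.7200, 2.5468, 5.3578, 2.0864]

beam 1: φ=-135°, α=15°
  direction (0.9659, 0.2588); cell (6,5); t to first gridline: x 0.5590, y 1.3909 (then +1.0353 / +3.8637)
    (7,5) via x @ 0.5590  # hit
  → r_1 = 0.5590
beam 2: φ=-90°, α=60°
  direction (0.5000, 0.8660); cell (6,5); t to first gridline: x 1.0800, y 0.4157 (then +2.0000 / +1.1547)
    (6,6) via y @ 0.4157  # hit
  → r_2 = 0.4157
beam 3: φ=-45°, α=105°
  direction (-0.2588, 0.9659); cell (6,5); t to first gridline: x 1.7773, y 0.3727 (then +3.8637 / +1.0353)
    (6,6) via y @ 0.3727  # hit
  → r_3 = 0.3727
beam 4: φ=0°, α=150°
  direction (-0.8660, 0.5000); cell (6,5); t to first gridline: x 0.5312, y 0.7200 (then +1.1547 / +2.0000)
    (5,5) via x @ 0.5312
    (5,6) via y @ 0.7200  # hit
  → r_4 = 0.7200
beam 5: φ=45°, α=195°
  direction (-0.9659, -0.2588); cell (6,5); t to first gridline: x 0.4762, y 2.4728 (then +1.0353 / +3.8637)
    (5,5) via x @ 0.4762
    (4,5) via x @ 1.5115
    (4,4) via y @ 2.4728
    (3,4) via x @ 2.5468  # hit
  → r_5 = 2.5468
beam 6: φ=90°, α=240°
  direction (-0.5000, -0.8660); cell (6,5); t to first gridline: x 0.9200, y 0.7390 (then +2.0000 / +1.1547)
    (6,4) via y @ 0.7390
    (5,4) via x @ 0.9200
    (5,3) via y @ 1.8937
    (4,3) via x @ 2.9200
    (4,2) via y @ 3.0484
    (4,1) via y @ 4.2031
    (3,1) via x @ 4.9200
    (3,0) via y @ 5.3578  # hit
  → r_6 = 5.3578
beam 7: φ=135°, α=285°
  direction (0.2588, -0.9659); cell (6,5); t to first gridline: x 2.0864, y 0.6626 (then +3.8637 / +1.0353)
    (6,4) via y @ 0.6626
    (6,3) via y @ 1.6979
    (7,3) via x @ 2.0864  # hit
  → r_7 = 2.0864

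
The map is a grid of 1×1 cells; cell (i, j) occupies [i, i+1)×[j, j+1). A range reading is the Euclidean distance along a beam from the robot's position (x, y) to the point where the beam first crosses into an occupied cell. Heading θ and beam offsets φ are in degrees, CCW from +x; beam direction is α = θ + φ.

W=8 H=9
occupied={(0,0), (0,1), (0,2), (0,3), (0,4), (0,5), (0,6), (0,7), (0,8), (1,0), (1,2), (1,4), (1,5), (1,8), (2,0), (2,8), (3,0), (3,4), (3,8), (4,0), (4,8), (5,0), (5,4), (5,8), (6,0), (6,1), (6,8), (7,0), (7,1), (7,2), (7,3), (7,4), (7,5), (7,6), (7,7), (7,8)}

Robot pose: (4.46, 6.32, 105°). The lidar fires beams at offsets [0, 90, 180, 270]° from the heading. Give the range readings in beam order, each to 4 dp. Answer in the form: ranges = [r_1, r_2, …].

ranges = [1.7393, 2.5468, 2.0864, 2.6296]

beam 1: φ=0°, α=105°
  cosα=-0.2588 sinα=0.9659 | (4,6) | tMaxX 1.7773 tMaxY 0.7040 | tΔX 3.8637 tΔY 1.0353
    t=0.7040 [y] (4,7)
    t=1.7393 [y] (4,8) — stop
  → r_1 = 1.7393
beam 2: φ=90°, α=195°
  cosα=-0.9659 sinα=-0.2588 | (4,6) | tMaxX 0.4762 tMaxY 1.2364 | tΔX 1.0353 tΔY 3.8637
    t=0.4762 [x] (3,6)
    t=1.2364 [y] (3,5)
    t=1.5115 [x] (2,5)
    t=2.5468 [x] (1,5) — stop
  → r_2 = 2.5468
beam 3: φ=180°, α=285°
  cosα=0.2588 sinα=-0.9659 | (4,6) | tMaxX 2.0864 tMaxY 0.3313 | tΔX 3.8637 tΔY 1.0353
    t=0.3313 [y] (4,5)
    t=1.3666 [y] (4,4)
    t=2.0864 [x] (5,4) — stop
  → r_3 = 2.0864
beam 4: φ=270°, α=15°
  cosα=0.9659 sinα=0.2588 | (4,6) | tMaxX 0.5590 tMaxY 2.6273 | tΔX 1.0353 tΔY 3.8637
    t=0.5590 [x] (5,6)
    t=1.5943 [x] (6,6)
    t=2.6273 [y] (6,7)
    t=2.6296 [x] (7,7) — stop
  → r_4 = 2.6296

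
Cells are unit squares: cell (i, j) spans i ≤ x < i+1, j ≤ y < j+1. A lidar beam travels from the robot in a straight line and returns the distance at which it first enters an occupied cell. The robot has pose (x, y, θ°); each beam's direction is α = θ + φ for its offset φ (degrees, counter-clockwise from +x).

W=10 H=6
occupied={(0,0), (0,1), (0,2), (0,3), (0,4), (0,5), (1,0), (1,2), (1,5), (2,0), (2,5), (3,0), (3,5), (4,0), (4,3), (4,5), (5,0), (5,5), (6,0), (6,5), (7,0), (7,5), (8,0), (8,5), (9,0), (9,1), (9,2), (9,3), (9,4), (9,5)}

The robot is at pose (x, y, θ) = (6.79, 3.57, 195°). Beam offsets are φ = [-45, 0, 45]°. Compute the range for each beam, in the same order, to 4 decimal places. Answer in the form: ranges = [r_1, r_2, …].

beam 1: φ=-45°, α=150°
  dir = (cos 150°, sin 150°) = (-0.8660, 0.5000); from cell (6,3)
  next x-line at t=0.9122, next y-line at t=0.8600; Δt_x=1.1547, Δt_y=2.0000
    y: enter (6,4) at t=0.8600
    x: enter (5,4) at t=0.9122
    x: enter (4,4) at t=2.0669
    y: enter (4,5) at t=2.8600 ← occupied
  → r_1 = 2.8600
beam 2: φ=0°, α=195°
  dir = (cos 195°, sin 195°) = (-0.9659, -0.2588); from cell (6,3)
  next x-line at t=0.8179, next y-line at t=2.2023; Δt_x=1.0353, Δt_y=3.8637
    x: enter (5,3) at t=0.8179
    x: enter (4,3) at t=1.8531 ← occupied
  → r_2 = 1.8531
beam 3: φ=45°, α=240°
  dir = (cos 240°, sin 240°) = (-0.5000, -0.8660); from cell (6,3)
  next x-line at t=1.5800, next y-line at t=0.6582; Δt_x=2.0000, Δt_y=1.1547
    y: enter (6,2) at t=0.6582
    x: enter (5,2) at t=1.5800
    y: enter (5,1) at t=1.8129
    y: enter (5,0) at t=2.9676 ← occupied
  → r_3 = 2.9676

ranges = [2.8600, 1.8531, 2.9676]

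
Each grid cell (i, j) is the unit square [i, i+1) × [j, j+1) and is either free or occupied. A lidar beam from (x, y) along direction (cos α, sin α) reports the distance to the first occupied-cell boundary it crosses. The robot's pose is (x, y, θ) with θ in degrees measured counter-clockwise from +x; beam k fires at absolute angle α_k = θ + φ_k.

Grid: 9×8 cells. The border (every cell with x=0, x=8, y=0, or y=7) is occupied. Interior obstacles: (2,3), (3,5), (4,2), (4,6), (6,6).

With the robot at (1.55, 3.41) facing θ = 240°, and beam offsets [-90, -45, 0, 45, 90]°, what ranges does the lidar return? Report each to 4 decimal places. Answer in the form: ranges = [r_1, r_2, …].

ranges = [0.6351, 0.5694, 1.1000, 2.4950, 0.5196]

beam 1: φ=-90°, α=150°
  direction (-0.8660, 0.5000); cell (1,3); t to first gridline: x 0.6351, y 1.1800 (then +1.1547 / +2.0000)
    (0,3) via x @ 0.6351  # hit
  → r_1 = 0.6351
beam 2: φ=-45°, α=195°
  direction (-0.9659, -0.2588); cell (1,3); t to first gridline: x 0.5694, y 1.5841 (then +1.0353 / +3.8637)
    (0,3) via x @ 0.5694  # hit
  → r_2 = 0.5694
beam 3: φ=0°, α=240°
  direction (-0.5000, -0.8660); cell (1,3); t to first gridline: x 1.1000, y 0.4734 (then +2.0000 / +1.1547)
    (1,2) via y @ 0.4734
    (0,2) via x @ 1.1000  # hit
  → r_3 = 1.1000
beam 4: φ=45°, α=285°
  direction (0.2588, -0.9659); cell (1,3); t to first gridline: x 1.7387, y 0.4245 (then +3.8637 / +1.0353)
    (1,2) via y @ 0.4245
    (1,1) via y @ 1.4597
    (2,1) via x @ 1.7387
    (2,0) via y @ 2.4950  # hit
  → r_4 = 2.4950
beam 5: φ=90°, α=330°
  direction (0.8660, -0.5000); cell (1,3); t to first gridline: x 0.5196, y 0.8200 (then +1.1547 / +2.0000)
    (2,3) via x @ 0.5196  # hit
  → r_5 = 0.5196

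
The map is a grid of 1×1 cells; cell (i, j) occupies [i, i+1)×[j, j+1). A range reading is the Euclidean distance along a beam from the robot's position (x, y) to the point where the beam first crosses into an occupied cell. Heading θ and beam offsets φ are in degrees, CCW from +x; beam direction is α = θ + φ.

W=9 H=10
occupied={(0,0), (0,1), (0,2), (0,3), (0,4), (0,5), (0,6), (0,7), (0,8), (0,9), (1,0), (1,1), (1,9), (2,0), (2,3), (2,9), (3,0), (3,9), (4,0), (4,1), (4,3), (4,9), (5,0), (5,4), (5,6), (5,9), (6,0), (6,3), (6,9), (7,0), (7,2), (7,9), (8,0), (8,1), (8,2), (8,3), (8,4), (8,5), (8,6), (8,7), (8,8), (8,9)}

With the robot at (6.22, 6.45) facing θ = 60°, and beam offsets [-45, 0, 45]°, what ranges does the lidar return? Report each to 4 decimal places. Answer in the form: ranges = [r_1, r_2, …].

ranges = [1.8428, 2.9445, 2.6400]

beam 1: φ=-45°, α=15°
  direction (0.9659, 0.2588); cell (6,6); t to first gridline: x 0.8075, y 2.1250 (then +1.0353 / +3.8637)
    (7,6) via x @ 0.8075
    (8,6) via x @ 1.8428  # hit
  → r_1 = 1.8428
beam 2: φ=0°, α=60°
  direction (0.5000, 0.8660); cell (6,6); t to first gridline: x 1.5600, y 0.6351 (then +2.0000 / +1.1547)
    (6,7) via y @ 0.6351
    (7,7) via x @ 1.5600
    (7,8) via y @ 1.7898
    (7,9) via y @ 2.9445  # hit
  → r_2 = 2.9445
beam 3: φ=45°, α=105°
  direction (-0.2588, 0.9659); cell (6,6); t to first gridline: x 0.8500, y 0.5694 (then +3.8637 / +1.0353)
    (6,7) via y @ 0.5694
    (5,7) via x @ 0.8500
    (5,8) via y @ 1.6047
    (5,9) via y @ 2.6400  # hit
  → r_3 = 2.6400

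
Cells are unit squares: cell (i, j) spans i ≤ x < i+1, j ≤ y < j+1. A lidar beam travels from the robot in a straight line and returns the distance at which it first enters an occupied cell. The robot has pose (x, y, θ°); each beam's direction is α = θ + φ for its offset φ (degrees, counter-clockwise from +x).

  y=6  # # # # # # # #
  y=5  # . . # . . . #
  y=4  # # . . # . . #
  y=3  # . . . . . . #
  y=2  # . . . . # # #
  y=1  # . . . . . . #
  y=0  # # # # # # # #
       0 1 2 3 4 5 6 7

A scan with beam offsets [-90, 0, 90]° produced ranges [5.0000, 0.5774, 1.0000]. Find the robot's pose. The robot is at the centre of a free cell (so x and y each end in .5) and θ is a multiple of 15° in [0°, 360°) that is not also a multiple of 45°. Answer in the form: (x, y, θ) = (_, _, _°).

(x, y, θ) = (5.5, 1.5, 240°)

Candidates: 25 free-cell centres × 16 headings = 400 poses. Raycast each; keep the one whose scan matches to 4 dp.
  (2.5, 4.5, 300°): beam 1 = 0.5774 ≠ 5.0000 ✗
  (4.5, 2.5, 105°): beam 1 = 0.5176 ≠ 5.0000 ✗
  (2.5, 3.5, 345°): beam 1 = 2.5882 ≠ 5.0000 ✗
  …
  (5.5, 1.5, 240°): r_1=5.0000, r_2=0.5774, r_3=1.0000 — all match ✓
Only this pose fits every beam.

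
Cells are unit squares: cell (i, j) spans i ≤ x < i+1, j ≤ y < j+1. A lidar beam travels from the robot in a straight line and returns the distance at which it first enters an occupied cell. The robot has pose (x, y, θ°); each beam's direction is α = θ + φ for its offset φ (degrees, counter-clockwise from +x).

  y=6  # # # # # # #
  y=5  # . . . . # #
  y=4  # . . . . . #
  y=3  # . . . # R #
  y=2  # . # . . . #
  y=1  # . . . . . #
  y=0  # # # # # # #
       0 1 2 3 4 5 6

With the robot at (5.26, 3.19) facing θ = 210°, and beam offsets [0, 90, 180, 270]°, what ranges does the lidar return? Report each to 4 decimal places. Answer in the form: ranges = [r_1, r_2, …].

ranges = [0.3002, 1.4800, 0.8545, 0.5200]

beam 1: φ=0°, α=210°
  cosα=-0.8660 sinα=-0.5000 | (5,3) | tMaxX 0.3002 tMaxY 0.3800 | tΔX 1.1547 tΔY 2.0000
    t=0.3002 [x] (4,3) — stop
  → r_1 = 0.3002
beam 2: φ=90°, α=300°
  cosα=0.5000 sinα=-0.8660 | (5,3) | tMaxX 1.4800 tMaxY 0.2194 | tΔX 2.0000 tΔY 1.1547
    t=0.2194 [y] (5,2)
    t=1.3741 [y] (5,1)
    t=1.4800 [x] (6,1) — stop
  → r_2 = 1.4800
beam 3: φ=180°, α=30°
  cosα=0.8660 sinα=0.5000 | (5,3) | tMaxX 0.8545 tMaxY 1.6200 | tΔX 1.1547 tΔY 2.0000
    t=0.8545 [x] (6,3) — stop
  → r_3 = 0.8545
beam 4: φ=270°, α=120°
  cosα=-0.5000 sinα=0.8660 | (5,3) | tMaxX 0.5200 tMaxY 0.9353 | tΔX 2.0000 tΔY 1.1547
    t=0.5200 [x] (4,3) — stop
  → r_4 = 0.5200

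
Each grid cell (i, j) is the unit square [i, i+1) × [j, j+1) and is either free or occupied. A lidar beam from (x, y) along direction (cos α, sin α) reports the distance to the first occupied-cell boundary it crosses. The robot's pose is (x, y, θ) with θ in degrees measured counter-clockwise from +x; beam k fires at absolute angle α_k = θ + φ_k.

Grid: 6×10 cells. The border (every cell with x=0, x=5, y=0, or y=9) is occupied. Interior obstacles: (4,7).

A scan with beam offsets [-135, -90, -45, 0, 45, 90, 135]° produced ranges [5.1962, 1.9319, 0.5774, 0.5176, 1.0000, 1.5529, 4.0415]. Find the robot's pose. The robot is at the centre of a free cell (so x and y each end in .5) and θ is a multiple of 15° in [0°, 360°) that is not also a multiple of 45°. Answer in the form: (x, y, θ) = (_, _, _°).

The pose lattice has 31·16 = 496 candidates. Test each by forward raycasting.
  (3.5, 6.5, 30°): beam 1 = 5.6940 ≠ 5.1962 ✗
  (4.5, 1.5, 240°): beam 1 = 7.7646 ≠ 5.1962 ✗
  (4.5, 4.5, 105°): beam 1 = 0.5774 ≠ 5.1962 ✗
  (1.5, 5.5, 195°): beam 1 = 4.0415 ≠ 5.1962 ✗
  …
  (4.5, 5.5, 15°): r_1=5.1962, r_2=1.9319, r_3=0.5774, r_4=0.5176, r_5=1.0000, r_6=1.5529, r_7=4.0415 — all match ✓
No second candidate reproduces the full scan.

(x, y, θ) = (4.5, 5.5, 15°)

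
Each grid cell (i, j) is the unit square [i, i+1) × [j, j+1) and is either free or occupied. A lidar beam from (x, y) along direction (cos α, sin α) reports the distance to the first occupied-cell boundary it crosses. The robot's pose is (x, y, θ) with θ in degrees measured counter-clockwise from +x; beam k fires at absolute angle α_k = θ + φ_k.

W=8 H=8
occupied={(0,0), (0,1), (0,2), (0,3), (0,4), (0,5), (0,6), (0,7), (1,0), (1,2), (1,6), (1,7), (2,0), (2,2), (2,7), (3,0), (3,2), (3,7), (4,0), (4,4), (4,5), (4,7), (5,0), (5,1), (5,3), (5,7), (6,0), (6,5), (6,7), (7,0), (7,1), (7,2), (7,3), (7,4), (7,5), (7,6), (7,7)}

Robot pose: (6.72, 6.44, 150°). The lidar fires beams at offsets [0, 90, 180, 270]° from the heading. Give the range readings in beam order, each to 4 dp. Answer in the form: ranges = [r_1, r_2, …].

ranges = [1.1200, 0.5081, 0.3233, 0.5600]

beam 1: φ=0°, α=150°
  direction (-0.8660, 0.5000); cell (6,6); t to first gridline: x 0.8314, y 1.1200 (then +1.1547 / +2.0000)
    (5,6) via x @ 0.8314
    (5,7) via y @ 1.1200  # hit
  → r_1 = 1.1200
beam 2: φ=90°, α=240°
  direction (-0.5000, -0.8660); cell (6,6); t to first gridline: x 1.4400, y 0.5081 (then +2.0000 / +1.1547)
    (6,5) via y @ 0.5081  # hit
  → r_2 = 0.5081
beam 3: φ=180°, α=330°
  direction (0.8660, -0.5000); cell (6,6); t to first gridline: x 0.3233, y 0.8800 (then +1.1547 / +2.0000)
    (7,6) via x @ 0.3233  # hit
  → r_3 = 0.3233
beam 4: φ=270°, α=60°
  direction (0.5000, 0.8660); cell (6,6); t to first gridline: x 0.5600, y 0.6466 (then +2.0000 / +1.1547)
    (7,6) via x @ 0.5600  # hit
  → r_4 = 0.5600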